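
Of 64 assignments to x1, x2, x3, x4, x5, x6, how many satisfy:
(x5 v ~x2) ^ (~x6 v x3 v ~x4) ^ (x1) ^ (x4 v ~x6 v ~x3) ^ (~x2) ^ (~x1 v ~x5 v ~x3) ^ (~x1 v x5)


CNF with 7 clauses over 6 vars (64 assignments).
An assignment satisfies CNF iff every clause has >=1 true literal.
Check each row (bits = x1,x2,x3,x4,x5,x6; clause T/F shown):
  row 0 [000000]: clauses=TTFTTTT -> 0
  row 1 [000001]: clauses=TTFTTTT -> 0
  row 2 [000010]: clauses=TTFTTTT -> 0
  row 3 [000011]: clauses=TTFTTTT -> 0
  row 4 [000100]: clauses=TTFTTTT -> 0
  (every remaining row is evaluated the same way; all 64 results are listed next)
Full result column, 8 rows per line (x1,x2,x3 fixed per line; x4,x5,x6 runs 000..111 left to right):
  rows 0-7 [x1,x2,x3=000]: 00000000  (ones: 0)
  rows 8-15 [x1,x2,x3=001]: 00000000  (ones: 0)
  rows 16-23 [x1,x2,x3=010]: 00000000  (ones: 0)
  rows 24-31 [x1,x2,x3=011]: 00000000  (ones: 0)
  rows 32-39 [x1,x2,x3=100]: 00110010  (ones: 3)
  rows 40-47 [x1,x2,x3=101]: 00000000  (ones: 0)
  rows 48-55 [x1,x2,x3=110]: 00000000  (ones: 0)
  rows 56-63 [x1,x2,x3=111]: 00000000  (ones: 0)
Satisfying assignments = 0+0+0+0+3+0+0+0 = 3

3


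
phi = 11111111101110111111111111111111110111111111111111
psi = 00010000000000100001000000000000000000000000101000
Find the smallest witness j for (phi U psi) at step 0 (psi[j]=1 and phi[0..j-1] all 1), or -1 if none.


(phi U psi) at 0: need smallest j with psi[j]=1 and phi[i]=1 for all i in [0,j).
Scan from step 0:
  step 0: phi=1, psi=0 -> continue
  step 1: phi=1, psi=0 -> continue
  step 2: phi=1, psi=0 -> continue
  step 3: psi=1 and phi held for [0,3) -> witness found
Witness step = 3

3


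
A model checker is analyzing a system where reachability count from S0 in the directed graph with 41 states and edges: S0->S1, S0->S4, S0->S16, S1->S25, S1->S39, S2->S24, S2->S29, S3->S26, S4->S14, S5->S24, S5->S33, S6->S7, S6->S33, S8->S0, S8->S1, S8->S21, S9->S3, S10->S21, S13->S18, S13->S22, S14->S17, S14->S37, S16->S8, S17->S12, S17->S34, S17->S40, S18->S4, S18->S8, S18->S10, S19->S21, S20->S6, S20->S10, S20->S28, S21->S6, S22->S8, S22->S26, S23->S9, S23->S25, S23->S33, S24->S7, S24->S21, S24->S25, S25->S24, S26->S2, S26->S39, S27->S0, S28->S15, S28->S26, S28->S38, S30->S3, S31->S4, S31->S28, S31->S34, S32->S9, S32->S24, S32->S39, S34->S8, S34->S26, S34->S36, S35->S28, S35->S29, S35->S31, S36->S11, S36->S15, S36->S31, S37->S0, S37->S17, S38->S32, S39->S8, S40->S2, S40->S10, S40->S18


BFS from S0:
  layer 0: {S0}
  layer 1: {S1, S4, S16}
  layer 2: {S8, S14, S25, S39}
  layer 3: {S17, S21, S24, S37}
  layer 4: {S6, S7, S12, S34, S40}
  layer 5: {S2, S10, S18, S26, S33, S36}
  layer 6: {S11, S15, S29, S31}
  layer 7: {S28}
  layer 8: {S38}
  layer 9: {S32}
  layer 10: {S9}
  layer 11: {S3}
Reachable set: {S0, S1, S2, S3, S4, S6, S7, S8, S9, S10, S11, S12, S14, S15, S16, S17, S18, S21, S24, S25, S26, S28, S29, S31, S32, S33, S34, S36, S37, S38, S39, S40}
Count = 32

32


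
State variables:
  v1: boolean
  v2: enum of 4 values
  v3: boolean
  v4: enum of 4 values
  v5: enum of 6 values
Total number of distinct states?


State space = product of domain sizes of all variables.
Domain sizes:
  v1 (boolean): 2
  v2 (enum of 4 values): 4
  v3 (boolean): 2
  v4 (enum of 4 values): 4
  v5 (enum of 6 values): 6
Product = 2 * 4 * 2 * 4 * 6 = 384

384


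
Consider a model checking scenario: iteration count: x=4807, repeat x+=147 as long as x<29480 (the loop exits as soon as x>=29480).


Step 1: x goes from 4807 toward 29480 by 147; the body runs while x<29480, so iterations = ceil((bound-start)/step)
Step 2: Distance=24673
Step 3: ceil(24673/147)=168

168


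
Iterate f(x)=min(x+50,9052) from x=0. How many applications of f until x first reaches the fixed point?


Step 1: x=0, cap=9052, increment=50
Step 2: x grows by 50 each step until capped at 9052; fixed point is x=9052
Step 3: iterations = ceil(9052/50) = 182

182


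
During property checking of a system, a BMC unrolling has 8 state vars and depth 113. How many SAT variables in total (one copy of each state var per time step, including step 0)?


BMC unrolls to depth k, creating one copy of each state var for steps 0..k.
Step count = 113 + 1 = 114 (steps 0 through 113)
Vars per step = 8
Total = 8 * 114 = 912

912


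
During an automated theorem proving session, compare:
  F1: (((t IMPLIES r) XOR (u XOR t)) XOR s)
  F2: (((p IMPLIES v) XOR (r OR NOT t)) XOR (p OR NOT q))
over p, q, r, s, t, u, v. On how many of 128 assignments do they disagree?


F1 = (((t IMPLIES r) XOR (u XOR t)) XOR s)
F2 = (((p IMPLIES v) XOR (r OR NOT t)) XOR (p OR NOT q))
Evaluate both on each of 128 rows (bits = p,q,r,s,t,u,v):
  row 0 [0000000]: F1=1 F2=1 -> 0
  row 1 [0000001]: F1=1 F2=1 -> 0
  row 2 [0000010]: F1=0 F2=1 (differ) -> 1
  row 3 [0000011]: F1=0 F2=1 (differ) -> 1
  row 4 [0000100]: F1=1 F2=0 (differ) -> 1
  (every remaining row is evaluated the same way; all 128 results are listed next)
Full result column, 8 rows per line (p,q,r,s fixed per line; t,u,v runs 000..111 left to right):
  rows 0-7 [p,q,r,s=0000]: 00111100  (ones: 4)
  rows 8-15 [p,q,r,s=0001]: 11000011  (ones: 4)
  rows 16-23 [p,q,r,s=0010]: 00111100  (ones: 4)
  rows 24-31 [p,q,r,s=0011]: 11000011  (ones: 4)
  rows 32-39 [p,q,r,s=0100]: 11000011  (ones: 4)
  rows 40-47 [p,q,r,s=0101]: 00111100  (ones: 4)
  rows 48-55 [p,q,r,s=0110]: 11000011  (ones: 4)
  rows 56-63 [p,q,r,s=0111]: 00111100  (ones: 4)
  rows 64-71 [p,q,r,s=1000]: 10010110  (ones: 4)
  rows 72-79 [p,q,r,s=1001]: 01101001  (ones: 4)
  rows 80-87 [p,q,r,s=1010]: 10010110  (ones: 4)
  rows 88-95 [p,q,r,s=1011]: 01101001  (ones: 4)
  rows 96-103 [p,q,r,s=1100]: 10010110  (ones: 4)
  rows 104-111 [p,q,r,s=1101]: 01101001  (ones: 4)
  rows 112-119 [p,q,r,s=1110]: 10010110  (ones: 4)
  rows 120-127 [p,q,r,s=1111]: 01101001  (ones: 4)
Disagreements = 4+4+4+4+4+4+4+4+4+4+4+4+4+4+4+4 = 64

64


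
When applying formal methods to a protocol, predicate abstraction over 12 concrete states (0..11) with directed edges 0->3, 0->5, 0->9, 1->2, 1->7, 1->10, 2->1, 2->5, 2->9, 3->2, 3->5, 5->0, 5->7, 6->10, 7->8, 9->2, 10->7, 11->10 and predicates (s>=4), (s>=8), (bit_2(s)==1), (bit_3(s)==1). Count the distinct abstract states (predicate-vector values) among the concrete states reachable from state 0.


BFS from 0:
Concrete reachable: {0, 1, 2, 3, 5, 7, 8, 9, 10}
Abstract via predicates (s>=4), (s>=8), (bit_2(s)==1), (bit_3(s)==1):
  (0,0,0,0) <- {0, 1, 2, 3}
  (1,0,1,0) <- {5, 7}
  (1,1,0,1) <- {8, 9, 10}
Distinct abstract states = 3

3


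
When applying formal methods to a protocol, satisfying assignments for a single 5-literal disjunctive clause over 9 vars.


Step 1: Total=2^9=512
Step 2: Unsat when all 5 false: 2^4=16
Step 3: Sat=512-16=496

496


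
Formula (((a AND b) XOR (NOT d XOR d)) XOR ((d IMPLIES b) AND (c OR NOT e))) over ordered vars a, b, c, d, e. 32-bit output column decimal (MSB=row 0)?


Formula: (((a AND b) XOR (NOT d XOR d)) XOR ((d IMPLIES b) AND (c OR NOT e))) over a, b, c, d, e (32 rows)
Evaluate each row (bits = a,b,c,d,e, MSB first):
  row 0 [00000]: (((0 AND 0) XOR (NOT 0 XOR 0)) XOR ((0 IMPLIES 0) AND (0 OR NOT 0))) -> 0
  row 1 [00001]: (((0 AND 0) XOR (NOT 0 XOR 0)) XOR ((0 IMPLIES 0) AND (0 OR NOT 1))) -> 1
  row 2 [00010]: (((0 AND 0) XOR (NOT 1 XOR 1)) XOR ((1 IMPLIES 0) AND (0 OR NOT 0))) -> 1
  row 3 [00011]: (((0 AND 0) XOR (NOT 1 XOR 1)) XOR ((1 IMPLIES 0) AND (0 OR NOT 1))) -> 1
  row 4 [00100]: (((0 AND 0) XOR (NOT 0 XOR 0)) XOR ((0 IMPLIES 0) AND (1 OR NOT 0))) -> 0
  row 5 [00101]: (((0 AND 0) XOR (NOT 0 XOR 0)) XOR ((0 IMPLIES 0) AND (1 OR NOT 1))) -> 0
  row 6 [00110]: (((0 AND 0) XOR (NOT 1 XOR 1)) XOR ((1 IMPLIES 0) AND (1 OR NOT 0))) -> 1
  row 7 [00111]: (((0 AND 0) XOR (NOT 1 XOR 1)) XOR ((1 IMPLIES 0) AND (1 OR NOT 1))) -> 1
  row 8 [01000]: (((0 AND 1) XOR (NOT 0 XOR 0)) XOR ((0 IMPLIES 1) AND (0 OR NOT 0))) -> 0
  row 9 [01001]: (((0 AND 1) XOR (NOT 0 XOR 0)) XOR ((0 IMPLIES 1) AND (0 OR NOT 1))) -> 1
  row 10 [01010]: (((0 AND 1) XOR (NOT 1 XOR 1)) XOR ((1 IMPLIES 1) AND (0 OR NOT 0))) -> 0
  row 11 [01011]: (((0 AND 1) XOR (NOT 1 XOR 1)) XOR ((1 IMPLIES 1) AND (0 OR NOT 1))) -> 1
  row 12 [01100]: (((0 AND 1) XOR (NOT 0 XOR 0)) XOR ((0 IMPLIES 1) AND (1 OR NOT 0))) -> 0
  row 13 [01101]: (((0 AND 1) XOR (NOT 0 XOR 0)) XOR ((0 IMPLIES 1) AND (1 OR NOT 1))) -> 0
  row 14 [01110]: (((0 AND 1) XOR (NOT 1 XOR 1)) XOR ((1 IMPLIES 1) AND (1 OR NOT 0))) -> 0
  row 15 [01111]: (((0 AND 1) XOR (NOT 1 XOR 1)) XOR ((1 IMPLIES 1) AND (1 OR NOT 1))) -> 0
  row 16 [10000]: (((1 AND 0) XOR (NOT 0 XOR 0)) XOR ((0 IMPLIES 0) AND (0 OR NOT 0))) -> 0
  row 17 [10001]: (((1 AND 0) XOR (NOT 0 XOR 0)) XOR ((0 IMPLIES 0) AND (0 OR NOT 1))) -> 1
  row 18 [10010]: (((1 AND 0) XOR (NOT 1 XOR 1)) XOR ((1 IMPLIES 0) AND (0 OR NOT 0))) -> 1
  row 19 [10011]: (((1 AND 0) XOR (NOT 1 XOR 1)) XOR ((1 IMPLIES 0) AND (0 OR NOT 1))) -> 1
  row 20 [10100]: (((1 AND 0) XOR (NOT 0 XOR 0)) XOR ((0 IMPLIES 0) AND (1 OR NOT 0))) -> 0
  row 21 [10101]: (((1 AND 0) XOR (NOT 0 XOR 0)) XOR ((0 IMPLIES 0) AND (1 OR NOT 1))) -> 0
  row 22 [10110]: (((1 AND 0) XOR (NOT 1 XOR 1)) XOR ((1 IMPLIES 0) AND (1 OR NOT 0))) -> 1
  row 23 [10111]: (((1 AND 0) XOR (NOT 1 XOR 1)) XOR ((1 IMPLIES 0) AND (1 OR NOT 1))) -> 1
  row 24 [11000]: (((1 AND 1) XOR (NOT 0 XOR 0)) XOR ((0 IMPLIES 1) AND (0 OR NOT 0))) -> 1
  row 25 [11001]: (((1 AND 1) XOR (NOT 0 XOR 0)) XOR ((0 IMPLIES 1) AND (0 OR NOT 1))) -> 0
  row 26 [11010]: (((1 AND 1) XOR (NOT 1 XOR 1)) XOR ((1 IMPLIES 1) AND (0 OR NOT 0))) -> 1
  row 27 [11011]: (((1 AND 1) XOR (NOT 1 XOR 1)) XOR ((1 IMPLIES 1) AND (0 OR NOT 1))) -> 0
  row 28 [11100]: (((1 AND 1) XOR (NOT 0 XOR 0)) XOR ((0 IMPLIES 1) AND (1 OR NOT 0))) -> 1
  row 29 [11101]: (((1 AND 1) XOR (NOT 0 XOR 0)) XOR ((0 IMPLIES 1) AND (1 OR NOT 1))) -> 1
  row 30 [11110]: (((1 AND 1) XOR (NOT 1 XOR 1)) XOR ((1 IMPLIES 1) AND (1 OR NOT 0))) -> 1
  row 31 [11111]: (((1 AND 1) XOR (NOT 1 XOR 1)) XOR ((1 IMPLIES 1) AND (1 OR NOT 1))) -> 1
Full result column, 4 rows per line (a,b,c fixed per line; d,e runs 00..11 left to right):
  rows 0-3 [a,b,c=000]: 0111  = hex 7
  rows 4-7 [a,b,c=001]: 0011  = hex 3
  rows 8-11 [a,b,c=010]: 0101  = hex 5
  rows 12-15 [a,b,c=011]: 0000  = hex 0
  rows 16-19 [a,b,c=100]: 0111  = hex 7
  rows 20-23 [a,b,c=101]: 0011  = hex 3
  rows 24-27 [a,b,c=110]: 1010  = hex A
  rows 28-31 [a,b,c=111]: 1111  = hex F
Output column (row 0 .. row 31) = 01110011010100000111001110101111
Output column grouped in 4s = 0111 0011 0101 0000 0111 0011 1010 1111 = 0x735073AF
Convert to decimal digit by digit (value = value*16 + digit):
  7 -> 7
  7*16 + 3 = 115
  115*16 + 5 = 1845
  1845*16 + 0 = 29520
  29520*16 + 7 = 472327
  472327*16 + 3 = 7557235
  7557235*16 + 10 (A) = 120915770
  120915770*16 + 15 (F) = 1934652335
Decimal = 1934652335

1934652335


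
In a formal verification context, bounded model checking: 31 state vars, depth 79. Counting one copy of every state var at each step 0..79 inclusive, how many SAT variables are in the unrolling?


BMC unrolls to depth k, creating one copy of each state var for steps 0..k.
Step count = 79 + 1 = 80 (steps 0 through 79)
Vars per step = 31
Total = 31 * 80 = 2480

2480


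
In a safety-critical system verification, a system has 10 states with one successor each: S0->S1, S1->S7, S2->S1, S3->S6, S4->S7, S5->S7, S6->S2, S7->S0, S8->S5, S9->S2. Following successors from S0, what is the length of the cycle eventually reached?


Trace from S0 until a state repeats:
  S0 -> S1 -> S7 -> S0
S0 first seen at step 0, revisited at step 3.
Cycle length = 3 - 0 = 3

3


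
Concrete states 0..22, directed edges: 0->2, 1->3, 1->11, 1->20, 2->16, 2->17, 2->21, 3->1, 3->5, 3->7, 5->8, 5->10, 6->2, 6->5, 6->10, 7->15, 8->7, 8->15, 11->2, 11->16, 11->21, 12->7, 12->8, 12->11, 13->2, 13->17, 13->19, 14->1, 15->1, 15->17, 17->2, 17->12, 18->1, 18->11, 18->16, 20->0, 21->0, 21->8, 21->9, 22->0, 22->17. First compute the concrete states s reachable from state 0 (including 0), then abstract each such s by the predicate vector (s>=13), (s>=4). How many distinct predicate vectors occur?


BFS from 0:
Concrete reachable: {0, 1, 2, 3, 5, 7, 8, 9, 10, 11, 12, 15, 16, 17, 20, 21}
Abstract via predicates (s>=13), (s>=4):
  (0,0) <- {0, 1, 2, 3}
  (0,1) <- {5, 7, 8, 9, 10, 11, 12}
  (1,1) <- {15, 16, 17, 20, 21}
Distinct abstract states = 3

3


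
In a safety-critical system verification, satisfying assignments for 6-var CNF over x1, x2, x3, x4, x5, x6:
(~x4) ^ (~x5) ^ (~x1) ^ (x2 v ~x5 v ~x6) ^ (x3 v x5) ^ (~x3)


CNF with 6 clauses over 6 vars (64 assignments).
An assignment satisfies CNF iff every clause has >=1 true literal.
Check each row (bits = x1,x2,x3,x4,x5,x6; clause T/F shown):
  row 0 [000000]: clauses=TTTTFT -> 0
  row 1 [000001]: clauses=TTTTFT -> 0
  row 2 [000010]: clauses=TFTTTT -> 0
  row 3 [000011]: clauses=TFTFTT -> 0
  row 4 [000100]: clauses=FTTTFT -> 0
  (every remaining row is evaluated the same way; all 64 results are listed next)
Full result column, 8 rows per line (x1,x2,x3 fixed per line; x4,x5,x6 runs 000..111 left to right):
  rows 0-7 [x1,x2,x3=000]: 00000000  (ones: 0)
  rows 8-15 [x1,x2,x3=001]: 00000000  (ones: 0)
  rows 16-23 [x1,x2,x3=010]: 00000000  (ones: 0)
  rows 24-31 [x1,x2,x3=011]: 00000000  (ones: 0)
  rows 32-39 [x1,x2,x3=100]: 00000000  (ones: 0)
  rows 40-47 [x1,x2,x3=101]: 00000000  (ones: 0)
  rows 48-55 [x1,x2,x3=110]: 00000000  (ones: 0)
  rows 56-63 [x1,x2,x3=111]: 00000000  (ones: 0)
Satisfying assignments = 0+0+0+0+0+0+0+0 = 0

0


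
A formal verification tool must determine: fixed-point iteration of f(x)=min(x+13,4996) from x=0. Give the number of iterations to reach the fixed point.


Step 1: x=0, cap=4996, increment=13
Step 2: x grows by 13 each step until capped at 4996; fixed point is x=4996
Step 3: iterations = ceil(4996/13) = 385

385


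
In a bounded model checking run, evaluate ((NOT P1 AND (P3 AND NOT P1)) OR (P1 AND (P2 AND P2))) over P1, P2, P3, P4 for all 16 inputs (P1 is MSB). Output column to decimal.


Formula: ((NOT P1 AND (P3 AND NOT P1)) OR (P1 AND (P2 AND P2))) over P1, P2, P3, P4 (16 rows)
Evaluate each row (bits = P1,P2,P3,P4, MSB first):
  row 0 [0000]: ((NOT 0 AND (0 AND NOT 0)) OR (0 AND (0 AND 0))) -> 0
  row 1 [0001]: ((NOT 0 AND (0 AND NOT 0)) OR (0 AND (0 AND 0))) -> 0
  row 2 [0010]: ((NOT 0 AND (1 AND NOT 0)) OR (0 AND (0 AND 0))) -> 1
  row 3 [0011]: ((NOT 0 AND (1 AND NOT 0)) OR (0 AND (0 AND 0))) -> 1
  row 4 [0100]: ((NOT 0 AND (0 AND NOT 0)) OR (0 AND (1 AND 1))) -> 0
  row 5 [0101]: ((NOT 0 AND (0 AND NOT 0)) OR (0 AND (1 AND 1))) -> 0
  row 6 [0110]: ((NOT 0 AND (1 AND NOT 0)) OR (0 AND (1 AND 1))) -> 1
  row 7 [0111]: ((NOT 0 AND (1 AND NOT 0)) OR (0 AND (1 AND 1))) -> 1
  row 8 [1000]: ((NOT 1 AND (0 AND NOT 1)) OR (1 AND (0 AND 0))) -> 0
  row 9 [1001]: ((NOT 1 AND (0 AND NOT 1)) OR (1 AND (0 AND 0))) -> 0
  row 10 [1010]: ((NOT 1 AND (1 AND NOT 1)) OR (1 AND (0 AND 0))) -> 0
  row 11 [1011]: ((NOT 1 AND (1 AND NOT 1)) OR (1 AND (0 AND 0))) -> 0
  row 12 [1100]: ((NOT 1 AND (0 AND NOT 1)) OR (1 AND (1 AND 1))) -> 1
  row 13 [1101]: ((NOT 1 AND (0 AND NOT 1)) OR (1 AND (1 AND 1))) -> 1
  row 14 [1110]: ((NOT 1 AND (1 AND NOT 1)) OR (1 AND (1 AND 1))) -> 1
  row 15 [1111]: ((NOT 1 AND (1 AND NOT 1)) OR (1 AND (1 AND 1))) -> 1
Full result column, 4 rows per line (P1,P2 fixed per line; P3,P4 runs 00..11 left to right):
  rows 0-3 [P1,P2=00]: 0011  = hex 3
  rows 4-7 [P1,P2=01]: 0011  = hex 3
  rows 8-11 [P1,P2=10]: 0000  = hex 0
  rows 12-15 [P1,P2=11]: 1111  = hex F
Output column (row 0 .. row 15) = 0011001100001111
Output column grouped in 4s = 0011 0011 0000 1111 = 0x330F
Convert to decimal digit by digit (value = value*16 + digit):
  3 -> 3
  3*16 + 3 = 51
  51*16 + 0 = 816
  816*16 + 15 (F) = 13071
Decimal = 13071

13071


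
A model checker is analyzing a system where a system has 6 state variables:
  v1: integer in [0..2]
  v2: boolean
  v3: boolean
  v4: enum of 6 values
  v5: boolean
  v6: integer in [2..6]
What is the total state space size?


State space = product of domain sizes of all variables.
Domain sizes:
  v1 (integer in [0..2]): 3
  v2 (boolean): 2
  v3 (boolean): 2
  v4 (enum of 6 values): 6
  v5 (boolean): 2
  v6 (integer in [2..6]): 5
Product = 3 * 2 * 2 * 6 * 2 * 5 = 720

720


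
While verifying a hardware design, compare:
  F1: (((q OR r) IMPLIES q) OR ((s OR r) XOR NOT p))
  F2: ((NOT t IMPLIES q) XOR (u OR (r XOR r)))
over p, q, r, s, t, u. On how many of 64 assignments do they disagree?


F1 = (((q OR r) IMPLIES q) OR ((s OR r) XOR NOT p))
F2 = ((NOT t IMPLIES q) XOR (u OR (r XOR r)))
Evaluate both on each of 64 rows (bits = p,q,r,s,t,u):
  row 0 [000000]: F1=1 F2=0 (differ) -> 1
  row 1 [000001]: F1=1 F2=1 -> 0
  row 2 [000010]: F1=1 F2=1 -> 0
  row 3 [000011]: F1=1 F2=0 (differ) -> 1
  row 4 [000100]: F1=1 F2=0 (differ) -> 1
  (every remaining row is evaluated the same way; all 64 results are listed next)
Full result column, 8 rows per line (p,q,r fixed per line; s,t,u runs 000..111 left to right):
  rows 0-7 [p,q,r=000]: 10011001  (ones: 4)
  rows 8-15 [p,q,r=001]: 01100110  (ones: 4)
  rows 16-23 [p,q,r=010]: 01010101  (ones: 4)
  rows 24-31 [p,q,r=011]: 01010101  (ones: 4)
  rows 32-39 [p,q,r=100]: 10011001  (ones: 4)
  rows 40-47 [p,q,r=101]: 10011001  (ones: 4)
  rows 48-55 [p,q,r=110]: 01010101  (ones: 4)
  rows 56-63 [p,q,r=111]: 01010101  (ones: 4)
Disagreements = 4+4+4+4+4+4+4+4 = 32

32


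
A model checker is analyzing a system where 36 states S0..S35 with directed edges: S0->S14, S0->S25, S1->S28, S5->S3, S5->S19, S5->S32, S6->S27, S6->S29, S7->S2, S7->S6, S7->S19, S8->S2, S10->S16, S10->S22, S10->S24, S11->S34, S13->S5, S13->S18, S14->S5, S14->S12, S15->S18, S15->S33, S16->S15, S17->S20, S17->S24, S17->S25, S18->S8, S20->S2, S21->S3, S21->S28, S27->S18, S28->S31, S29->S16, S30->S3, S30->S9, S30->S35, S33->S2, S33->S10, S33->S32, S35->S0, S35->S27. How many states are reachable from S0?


BFS from S0:
  layer 0: {S0}
  layer 1: {S14, S25}
  layer 2: {S5, S12}
  layer 3: {S3, S19, S32}
Reachable set: {S0, S3, S5, S12, S14, S19, S25, S32}
Count = 8

8


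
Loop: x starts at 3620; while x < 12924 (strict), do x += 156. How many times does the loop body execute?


Step 1: x goes from 3620 toward 12924 by 156; the body runs while x<12924, so iterations = ceil((bound-start)/step)
Step 2: Distance=9304
Step 3: ceil(9304/156)=60

60


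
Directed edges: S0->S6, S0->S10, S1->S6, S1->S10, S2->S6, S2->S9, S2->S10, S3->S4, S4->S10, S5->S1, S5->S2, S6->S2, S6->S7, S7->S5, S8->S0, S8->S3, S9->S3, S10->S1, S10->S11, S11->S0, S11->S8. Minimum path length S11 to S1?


BFS layer-by-layer from S11:
  dist 0: {S11}
  dist 1: {S0, S8}
  dist 2: {S3, S6, S10}
  dist 3: {S1, S2, S4, S7}
  -> S1 reached at distance 3
Shortest path length = 3

3


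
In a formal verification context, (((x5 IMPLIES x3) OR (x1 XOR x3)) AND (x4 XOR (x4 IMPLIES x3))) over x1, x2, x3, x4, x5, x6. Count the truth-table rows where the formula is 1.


Formula: (((x5 IMPLIES x3) OR (x1 XOR x3)) AND (x4 XOR (x4 IMPLIES x3))) over 6 vars (64 rows)
Evaluate each row (x1, x2, x3, x4, x5, x6 as bits, MSB first):
  row 0 [000000]: (((0 IMPLIES 0) OR (0 XOR 0)) AND (0 XOR (0 IMPLIES 0))) -> 1
  row 1 [000001]: (((0 IMPLIES 0) OR (0 XOR 0)) AND (0 XOR (0 IMPLIES 0))) -> 1
  row 2 [000010]: (((1 IMPLIES 0) OR (0 XOR 0)) AND (0 XOR (0 IMPLIES 0))) -> 0
  row 3 [000011]: (((1 IMPLIES 0) OR (0 XOR 0)) AND (0 XOR (0 IMPLIES 0))) -> 0
  row 4 [000100]: (((0 IMPLIES 0) OR (0 XOR 0)) AND (1 XOR (1 IMPLIES 0))) -> 1
  (every remaining row is evaluated the same way; all 64 results are listed next)
Full result column, 8 rows per line (x1,x2,x3 fixed per line; x4,x5,x6 runs 000..111 left to right):
  rows 0-7 [x1,x2,x3=000]: 11001100  (ones: 4)
  rows 8-15 [x1,x2,x3=001]: 11110000  (ones: 4)
  rows 16-23 [x1,x2,x3=010]: 11001100  (ones: 4)
  rows 24-31 [x1,x2,x3=011]: 11110000  (ones: 4)
  rows 32-39 [x1,x2,x3=100]: 11111111  (ones: 8)
  rows 40-47 [x1,x2,x3=101]: 11110000  (ones: 4)
  rows 48-55 [x1,x2,x3=110]: 11111111  (ones: 8)
  rows 56-63 [x1,x2,x3=111]: 11110000  (ones: 4)
Count of 1-rows = 4+4+4+4+8+4+8+4 = 40

40


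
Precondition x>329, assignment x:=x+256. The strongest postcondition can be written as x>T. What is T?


Formula: sp(P, x:=E) = exists old_x. (x = E[old_x/x]) AND P[old_x/x] (old_x is the value of x before the assignment; eliminate old_x by solving x = E[old_x/x] for old_x)
Step 1: Precondition P: x>329, i.e. old_x > 329
Step 2: Assignment gives x = old_x + 256, so old_x = x - 256
Step 3: Substitute into P: x - 256 > 329
Step 4: Simplify: x > 329+256 = 585

585


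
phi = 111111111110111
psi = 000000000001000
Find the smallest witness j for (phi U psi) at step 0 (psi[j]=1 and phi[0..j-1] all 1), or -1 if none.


(phi U psi) at 0: need smallest j with psi[j]=1 and phi[i]=1 for all i in [0,j).
Scan from step 0:
  step 0: phi=1, psi=0 -> continue
  step 1: phi=1, psi=0 -> continue
  step 2: phi=1, psi=0 -> continue
  step 3: phi=1, psi=0 -> continue
  step 11: psi=1 and phi held for [0,11) -> witness found
Witness step = 11

11


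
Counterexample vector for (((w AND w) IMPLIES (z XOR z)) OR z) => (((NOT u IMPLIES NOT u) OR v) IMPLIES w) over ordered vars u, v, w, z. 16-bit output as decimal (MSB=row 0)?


F1 = (((w AND w) IMPLIES (z XOR z)) OR z)
F2 = (((NOT u IMPLIES NOT u) OR v) IMPLIES w)
Counterexample to F1=>F2 is where F1=1 and F2=0.
Evaluate each row (bits = u,v,w,z, MSB first):
  row 0 [0000]: F1=1 F2=0 -> F1&~F2 -> 1
  row 1 [0001]: F1=1 F2=0 -> F1&~F2 -> 1
  row 2 [0010]: F1=0 F2=1 -> F1&~F2 -> 0
  row 3 [0011]: F1=1 F2=1 -> F1&~F2 -> 0
  row 4 [0100]: F1=1 F2=0 -> F1&~F2 -> 1
  row 5 [0101]: F1=1 F2=0 -> F1&~F2 -> 1
  row 6 [0110]: F1=0 F2=1 -> F1&~F2 -> 0
  row 7 [0111]: F1=1 F2=1 -> F1&~F2 -> 0
  row 8 [1000]: F1=1 F2=0 -> F1&~F2 -> 1
  row 9 [1001]: F1=1 F2=0 -> F1&~F2 -> 1
  row 10 [1010]: F1=0 F2=1 -> F1&~F2 -> 0
  row 11 [1011]: F1=1 F2=1 -> F1&~F2 -> 0
  row 12 [1100]: F1=1 F2=0 -> F1&~F2 -> 1
  row 13 [1101]: F1=1 F2=0 -> F1&~F2 -> 1
  row 14 [1110]: F1=0 F2=1 -> F1&~F2 -> 0
  row 15 [1111]: F1=1 F2=1 -> F1&~F2 -> 0
Full result column, 4 rows per line (u,v fixed per line; w,z runs 00..11 left to right):
  rows 0-3 [u,v=00]: 1100  = hex C
  rows 4-7 [u,v=01]: 1100  = hex C
  rows 8-11 [u,v=10]: 1100  = hex C
  rows 12-15 [u,v=11]: 1100  = hex C
Counterexample vector (row 0 .. row 15) = 1100110011001100
Output column grouped in 4s = 1100 1100 1100 1100 = 0xCCCC
Convert to decimal digit by digit (value = value*16 + digit):
  C -> 12
  12*16 + 12 (C) = 204
  204*16 + 12 (C) = 3276
  3276*16 + 12 (C) = 52428
Decimal = 52428

52428


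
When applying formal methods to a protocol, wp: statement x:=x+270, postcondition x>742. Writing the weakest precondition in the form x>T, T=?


Formula: wp(x:=E, P) = P[E/x] (substitute E for x in postcondition)
Step 1: Postcondition: x>742
Step 2: Substitute x+270 for x: x+270>742
Step 3: Solve for x: x > 742-270 = 472

472


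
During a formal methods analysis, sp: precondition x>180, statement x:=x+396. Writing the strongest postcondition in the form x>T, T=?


Formula: sp(P, x:=E) = exists old_x. (x = E[old_x/x]) AND P[old_x/x] (old_x is the value of x before the assignment; eliminate old_x by solving x = E[old_x/x] for old_x)
Step 1: Precondition P: x>180, i.e. old_x > 180
Step 2: Assignment gives x = old_x + 396, so old_x = x - 396
Step 3: Substitute into P: x - 396 > 180
Step 4: Simplify: x > 180+396 = 576

576


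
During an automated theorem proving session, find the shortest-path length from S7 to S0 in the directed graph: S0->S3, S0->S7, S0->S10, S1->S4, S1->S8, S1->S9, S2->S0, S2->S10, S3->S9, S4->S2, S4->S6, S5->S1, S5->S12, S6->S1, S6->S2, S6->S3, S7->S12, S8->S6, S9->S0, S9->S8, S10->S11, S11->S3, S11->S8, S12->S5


BFS layer-by-layer from S7:
  dist 0: {S7}
  dist 1: {S12}
  dist 2: {S5}
  dist 3: {S1}
  dist 4: {S4, S8, S9}
  dist 5: {S0, S2, S6}
  -> S0 reached at distance 5
Shortest path length = 5

5


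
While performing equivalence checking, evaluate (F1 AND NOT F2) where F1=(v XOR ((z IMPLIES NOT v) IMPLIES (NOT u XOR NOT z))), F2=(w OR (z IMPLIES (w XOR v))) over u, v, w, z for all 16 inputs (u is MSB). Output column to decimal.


F1 = (v XOR ((z IMPLIES NOT v) IMPLIES (NOT u XOR NOT z)))
F2 = (w OR (z IMPLIES (w XOR v)))
Counterexample to F1=>F2 is where F1=1 and F2=0.
Evaluate each row (bits = u,v,w,z, MSB first):
  row 0 [0000]: F1=0 F2=1 -> F1&~F2 -> 0
  row 1 [0001]: F1=1 F2=0 -> F1&~F2 -> 1
  row 2 [0010]: F1=0 F2=1 -> F1&~F2 -> 0
  row 3 [0011]: F1=1 F2=1 -> F1&~F2 -> 0
  row 4 [0100]: F1=1 F2=1 -> F1&~F2 -> 0
  row 5 [0101]: F1=0 F2=1 -> F1&~F2 -> 0
  row 6 [0110]: F1=1 F2=1 -> F1&~F2 -> 0
  row 7 [0111]: F1=0 F2=1 -> F1&~F2 -> 0
  row 8 [1000]: F1=1 F2=1 -> F1&~F2 -> 0
  row 9 [1001]: F1=0 F2=0 -> F1&~F2 -> 0
  row 10 [1010]: F1=1 F2=1 -> F1&~F2 -> 0
  row 11 [1011]: F1=0 F2=1 -> F1&~F2 -> 0
  row 12 [1100]: F1=0 F2=1 -> F1&~F2 -> 0
  row 13 [1101]: F1=0 F2=1 -> F1&~F2 -> 0
  row 14 [1110]: F1=0 F2=1 -> F1&~F2 -> 0
  row 15 [1111]: F1=0 F2=1 -> F1&~F2 -> 0
Full result column, 4 rows per line (u,v fixed per line; w,z runs 00..11 left to right):
  rows 0-3 [u,v=00]: 0100  = hex 4
  rows 4-7 [u,v=01]: 0000  = hex 0
  rows 8-11 [u,v=10]: 0000  = hex 0
  rows 12-15 [u,v=11]: 0000  = hex 0
Counterexample vector (row 0 .. row 15) = 0100000000000000
Output column grouped in 4s = 0100 0000 0000 0000 = 0x4000
Convert to decimal digit by digit (value = value*16 + digit):
  4 -> 4
  4*16 + 0 = 64
  64*16 + 0 = 1024
  1024*16 + 0 = 16384
Decimal = 16384

16384


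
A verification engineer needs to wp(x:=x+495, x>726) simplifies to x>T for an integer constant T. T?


Formula: wp(x:=E, P) = P[E/x] (substitute E for x in postcondition)
Step 1: Postcondition: x>726
Step 2: Substitute x+495 for x: x+495>726
Step 3: Solve for x: x > 726-495 = 231

231


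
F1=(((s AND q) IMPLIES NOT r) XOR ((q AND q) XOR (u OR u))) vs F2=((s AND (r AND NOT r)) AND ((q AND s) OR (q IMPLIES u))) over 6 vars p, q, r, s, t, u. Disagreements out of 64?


F1 = (((s AND q) IMPLIES NOT r) XOR ((q AND q) XOR (u OR u)))
F2 = ((s AND (r AND NOT r)) AND ((q AND s) OR (q IMPLIES u)))
Evaluate both on each of 64 rows (bits = p,q,r,s,t,u):
  row 0 [000000]: F1=1 F2=0 (differ) -> 1
  row 1 [000001]: F1=0 F2=0 -> 0
  row 2 [000010]: F1=1 F2=0 (differ) -> 1
  row 3 [000011]: F1=0 F2=0 -> 0
  row 4 [000100]: F1=1 F2=0 (differ) -> 1
  (every remaining row is evaluated the same way; all 64 results are listed next)
Full result column, 8 rows per line (p,q,r fixed per line; s,t,u runs 000..111 left to right):
  rows 0-7 [p,q,r=000]: 10101010  (ones: 4)
  rows 8-15 [p,q,r=001]: 10101010  (ones: 4)
  rows 16-23 [p,q,r=010]: 01010101  (ones: 4)
  rows 24-31 [p,q,r=011]: 01011010  (ones: 4)
  rows 32-39 [p,q,r=100]: 10101010  (ones: 4)
  rows 40-47 [p,q,r=101]: 10101010  (ones: 4)
  rows 48-55 [p,q,r=110]: 01010101  (ones: 4)
  rows 56-63 [p,q,r=111]: 01011010  (ones: 4)
Disagreements = 4+4+4+4+4+4+4+4 = 32

32


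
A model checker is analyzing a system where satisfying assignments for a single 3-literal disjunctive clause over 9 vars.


Step 1: Total=2^9=512
Step 2: Unsat when all 3 false: 2^6=64
Step 3: Sat=512-64=448

448


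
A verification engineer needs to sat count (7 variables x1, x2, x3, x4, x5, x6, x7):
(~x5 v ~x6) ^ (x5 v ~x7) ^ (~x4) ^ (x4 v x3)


CNF with 4 clauses over 7 vars (128 assignments).
An assignment satisfies CNF iff every clause has >=1 true literal.
Check each row (bits = x1,x2,x3,x4,x5,x6,x7; clause T/F shown):
  row 0 [0000000]: clauses=TTTF -> 0
  row 1 [0000001]: clauses=TFTF -> 0
  row 2 [0000010]: clauses=TTTF -> 0
  row 3 [0000011]: clauses=TFTF -> 0
  row 4 [0000100]: clauses=TTTF -> 0
  (every remaining row is evaluated the same way; all 128 results are listed next)
Full result column, 8 rows per line (x1,x2,x3,x4 fixed per line; x5,x6,x7 runs 000..111 left to right):
  rows 0-7 [x1,x2,x3,x4=0000]: 00000000  (ones: 0)
  rows 8-15 [x1,x2,x3,x4=0001]: 00000000  (ones: 0)
  rows 16-23 [x1,x2,x3,x4=0010]: 10101100  (ones: 4)
  rows 24-31 [x1,x2,x3,x4=0011]: 00000000  (ones: 0)
  rows 32-39 [x1,x2,x3,x4=0100]: 00000000  (ones: 0)
  rows 40-47 [x1,x2,x3,x4=0101]: 00000000  (ones: 0)
  rows 48-55 [x1,x2,x3,x4=0110]: 10101100  (ones: 4)
  rows 56-63 [x1,x2,x3,x4=0111]: 00000000  (ones: 0)
  rows 64-71 [x1,x2,x3,x4=1000]: 00000000  (ones: 0)
  rows 72-79 [x1,x2,x3,x4=1001]: 00000000  (ones: 0)
  rows 80-87 [x1,x2,x3,x4=1010]: 10101100  (ones: 4)
  rows 88-95 [x1,x2,x3,x4=1011]: 00000000  (ones: 0)
  rows 96-103 [x1,x2,x3,x4=1100]: 00000000  (ones: 0)
  rows 104-111 [x1,x2,x3,x4=1101]: 00000000  (ones: 0)
  rows 112-119 [x1,x2,x3,x4=1110]: 10101100  (ones: 4)
  rows 120-127 [x1,x2,x3,x4=1111]: 00000000  (ones: 0)
Satisfying assignments = 0+0+4+0+0+0+4+0+0+0+4+0+0+0+4+0 = 16

16


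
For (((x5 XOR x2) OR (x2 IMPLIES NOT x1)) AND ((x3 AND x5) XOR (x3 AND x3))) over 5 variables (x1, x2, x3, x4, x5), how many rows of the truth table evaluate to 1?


Formula: (((x5 XOR x2) OR (x2 IMPLIES NOT x1)) AND ((x3 AND x5) XOR (x3 AND x3))) over 5 vars (32 rows)
Evaluate each row (x1, x2, x3, x4, x5 as bits, MSB first):
  row 0 [00000]: (((0 XOR 0) OR (0 IMPLIES NOT 0)) AND ((0 AND 0) XOR (0 AND 0))) -> 0
  row 1 [00001]: (((1 XOR 0) OR (0 IMPLIES NOT 0)) AND ((0 AND 1) XOR (0 AND 0))) -> 0
  row 2 [00010]: (((0 XOR 0) OR (0 IMPLIES NOT 0)) AND ((0 AND 0) XOR (0 AND 0))) -> 0
  row 3 [00011]: (((1 XOR 0) OR (0 IMPLIES NOT 0)) AND ((0 AND 1) XOR (0 AND 0))) -> 0
  row 4 [00100]: (((0 XOR 0) OR (0 IMPLIES NOT 0)) AND ((1 AND 0) XOR (1 AND 1))) -> 1
  row 5 [00101]: (((1 XOR 0) OR (0 IMPLIES NOT 0)) AND ((1 AND 1) XOR (1 AND 1))) -> 0
  row 6 [00110]: (((0 XOR 0) OR (0 IMPLIES NOT 0)) AND ((1 AND 0) XOR (1 AND 1))) -> 1
  row 7 [00111]: (((1 XOR 0) OR (0 IMPLIES NOT 0)) AND ((1 AND 1) XOR (1 AND 1))) -> 0
  row 8 [01000]: (((0 XOR 1) OR (1 IMPLIES NOT 0)) AND ((0 AND 0) XOR (0 AND 0))) -> 0
  row 9 [01001]: (((1 XOR 1) OR (1 IMPLIES NOT 0)) AND ((0 AND 1) XOR (0 AND 0))) -> 0
  row 10 [01010]: (((0 XOR 1) OR (1 IMPLIES NOT 0)) AND ((0 AND 0) XOR (0 AND 0))) -> 0
  row 11 [01011]: (((1 XOR 1) OR (1 IMPLIES NOT 0)) AND ((0 AND 1) XOR (0 AND 0))) -> 0
  row 12 [01100]: (((0 XOR 1) OR (1 IMPLIES NOT 0)) AND ((1 AND 0) XOR (1 AND 1))) -> 1
  row 13 [01101]: (((1 XOR 1) OR (1 IMPLIES NOT 0)) AND ((1 AND 1) XOR (1 AND 1))) -> 0
  row 14 [01110]: (((0 XOR 1) OR (1 IMPLIES NOT 0)) AND ((1 AND 0) XOR (1 AND 1))) -> 1
  row 15 [01111]: (((1 XOR 1) OR (1 IMPLIES NOT 0)) AND ((1 AND 1) XOR (1 AND 1))) -> 0
  row 16 [10000]: (((0 XOR 0) OR (0 IMPLIES NOT 1)) AND ((0 AND 0) XOR (0 AND 0))) -> 0
  row 17 [10001]: (((1 XOR 0) OR (0 IMPLIES NOT 1)) AND ((0 AND 1) XOR (0 AND 0))) -> 0
  row 18 [10010]: (((0 XOR 0) OR (0 IMPLIES NOT 1)) AND ((0 AND 0) XOR (0 AND 0))) -> 0
  row 19 [10011]: (((1 XOR 0) OR (0 IMPLIES NOT 1)) AND ((0 AND 1) XOR (0 AND 0))) -> 0
  row 20 [10100]: (((0 XOR 0) OR (0 IMPLIES NOT 1)) AND ((1 AND 0) XOR (1 AND 1))) -> 1
  row 21 [10101]: (((1 XOR 0) OR (0 IMPLIES NOT 1)) AND ((1 AND 1) XOR (1 AND 1))) -> 0
  row 22 [10110]: (((0 XOR 0) OR (0 IMPLIES NOT 1)) AND ((1 AND 0) XOR (1 AND 1))) -> 1
  row 23 [10111]: (((1 XOR 0) OR (0 IMPLIES NOT 1)) AND ((1 AND 1) XOR (1 AND 1))) -> 0
  row 24 [11000]: (((0 XOR 1) OR (1 IMPLIES NOT 1)) AND ((0 AND 0) XOR (0 AND 0))) -> 0
  row 25 [11001]: (((1 XOR 1) OR (1 IMPLIES NOT 1)) AND ((0 AND 1) XOR (0 AND 0))) -> 0
  row 26 [11010]: (((0 XOR 1) OR (1 IMPLIES NOT 1)) AND ((0 AND 0) XOR (0 AND 0))) -> 0
  row 27 [11011]: (((1 XOR 1) OR (1 IMPLIES NOT 1)) AND ((0 AND 1) XOR (0 AND 0))) -> 0
  row 28 [11100]: (((0 XOR 1) OR (1 IMPLIES NOT 1)) AND ((1 AND 0) XOR (1 AND 1))) -> 1
  row 29 [11101]: (((1 XOR 1) OR (1 IMPLIES NOT 1)) AND ((1 AND 1) XOR (1 AND 1))) -> 0
  row 30 [11110]: (((0 XOR 1) OR (1 IMPLIES NOT 1)) AND ((1 AND 0) XOR (1 AND 1))) -> 1
  row 31 [11111]: (((1 XOR 1) OR (1 IMPLIES NOT 1)) AND ((1 AND 1) XOR (1 AND 1))) -> 0
Full result column, 8 rows per line (x1,x2 fixed per line; x3,x4,x5 runs 000..111 left to right):
  rows 0-7 [x1,x2=00]: 00001010  (ones: 2)
  rows 8-15 [x1,x2=01]: 00001010  (ones: 2)
  rows 16-23 [x1,x2=10]: 00001010  (ones: 2)
  rows 24-31 [x1,x2=11]: 00001010  (ones: 2)
Count of 1-rows = 2+2+2+2 = 8

8


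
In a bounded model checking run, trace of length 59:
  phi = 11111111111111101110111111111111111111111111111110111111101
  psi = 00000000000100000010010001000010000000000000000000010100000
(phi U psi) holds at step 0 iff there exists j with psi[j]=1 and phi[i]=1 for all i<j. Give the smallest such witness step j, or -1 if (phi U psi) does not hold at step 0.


(phi U psi) at 0: need smallest j with psi[j]=1 and phi[i]=1 for all i in [0,j).
Scan from step 0:
  step 0: phi=1, psi=0 -> continue
  step 1: phi=1, psi=0 -> continue
  step 2: phi=1, psi=0 -> continue
  step 3: phi=1, psi=0 -> continue
  step 11: psi=1 and phi held for [0,11) -> witness found
Witness step = 11

11


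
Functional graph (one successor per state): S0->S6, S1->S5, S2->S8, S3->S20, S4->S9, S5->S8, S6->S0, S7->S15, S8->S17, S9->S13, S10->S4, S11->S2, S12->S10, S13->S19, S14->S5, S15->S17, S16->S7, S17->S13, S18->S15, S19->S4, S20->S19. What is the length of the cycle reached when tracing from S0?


Trace from S0 until a state repeats:
  S0 -> S6 -> S0
S0 first seen at step 0, revisited at step 2.
Cycle length = 2 - 0 = 2

2


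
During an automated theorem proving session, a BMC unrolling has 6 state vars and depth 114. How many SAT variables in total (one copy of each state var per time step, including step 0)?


BMC unrolls to depth k, creating one copy of each state var for steps 0..k.
Step count = 114 + 1 = 115 (steps 0 through 114)
Vars per step = 6
Total = 6 * 115 = 690

690


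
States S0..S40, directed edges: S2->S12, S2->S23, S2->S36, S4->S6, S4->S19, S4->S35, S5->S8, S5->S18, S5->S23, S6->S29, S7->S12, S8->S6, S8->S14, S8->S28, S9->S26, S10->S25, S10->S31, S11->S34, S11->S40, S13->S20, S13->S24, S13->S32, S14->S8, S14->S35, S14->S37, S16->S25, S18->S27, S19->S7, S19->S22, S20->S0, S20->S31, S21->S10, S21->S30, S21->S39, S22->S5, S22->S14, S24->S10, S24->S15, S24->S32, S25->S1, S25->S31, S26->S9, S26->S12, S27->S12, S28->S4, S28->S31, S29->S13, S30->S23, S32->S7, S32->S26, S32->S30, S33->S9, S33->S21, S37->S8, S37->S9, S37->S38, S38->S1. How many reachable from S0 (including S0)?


BFS from S0:
  layer 0: {S0}
Reachable set: {S0}
Count = 1

1


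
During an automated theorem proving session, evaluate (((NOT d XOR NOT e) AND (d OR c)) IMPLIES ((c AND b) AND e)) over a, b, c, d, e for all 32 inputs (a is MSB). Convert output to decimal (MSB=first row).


Formula: (((NOT d XOR NOT e) AND (d OR c)) IMPLIES ((c AND b) AND e)) over a, b, c, d, e (32 rows)
Evaluate each row (bits = a,b,c,d,e, MSB first):
  row 0 [00000]: (((NOT 0 XOR NOT 0) AND (0 OR 0)) IMPLIES ((0 AND 0) AND 0)) -> 1
  row 1 [00001]: (((NOT 0 XOR NOT 1) AND (0 OR 0)) IMPLIES ((0 AND 0) AND 1)) -> 1
  row 2 [00010]: (((NOT 1 XOR NOT 0) AND (1 OR 0)) IMPLIES ((0 AND 0) AND 0)) -> 0
  row 3 [00011]: (((NOT 1 XOR NOT 1) AND (1 OR 0)) IMPLIES ((0 AND 0) AND 1)) -> 1
  row 4 [00100]: (((NOT 0 XOR NOT 0) AND (0 OR 1)) IMPLIES ((1 AND 0) AND 0)) -> 1
  row 5 [00101]: (((NOT 0 XOR NOT 1) AND (0 OR 1)) IMPLIES ((1 AND 0) AND 1)) -> 0
  row 6 [00110]: (((NOT 1 XOR NOT 0) AND (1 OR 1)) IMPLIES ((1 AND 0) AND 0)) -> 0
  row 7 [00111]: (((NOT 1 XOR NOT 1) AND (1 OR 1)) IMPLIES ((1 AND 0) AND 1)) -> 1
  row 8 [01000]: (((NOT 0 XOR NOT 0) AND (0 OR 0)) IMPLIES ((0 AND 1) AND 0)) -> 1
  row 9 [01001]: (((NOT 0 XOR NOT 1) AND (0 OR 0)) IMPLIES ((0 AND 1) AND 1)) -> 1
  row 10 [01010]: (((NOT 1 XOR NOT 0) AND (1 OR 0)) IMPLIES ((0 AND 1) AND 0)) -> 0
  row 11 [01011]: (((NOT 1 XOR NOT 1) AND (1 OR 0)) IMPLIES ((0 AND 1) AND 1)) -> 1
  row 12 [01100]: (((NOT 0 XOR NOT 0) AND (0 OR 1)) IMPLIES ((1 AND 1) AND 0)) -> 1
  row 13 [01101]: (((NOT 0 XOR NOT 1) AND (0 OR 1)) IMPLIES ((1 AND 1) AND 1)) -> 1
  row 14 [01110]: (((NOT 1 XOR NOT 0) AND (1 OR 1)) IMPLIES ((1 AND 1) AND 0)) -> 0
  row 15 [01111]: (((NOT 1 XOR NOT 1) AND (1 OR 1)) IMPLIES ((1 AND 1) AND 1)) -> 1
  row 16 [10000]: (((NOT 0 XOR NOT 0) AND (0 OR 0)) IMPLIES ((0 AND 0) AND 0)) -> 1
  row 17 [10001]: (((NOT 0 XOR NOT 1) AND (0 OR 0)) IMPLIES ((0 AND 0) AND 1)) -> 1
  row 18 [10010]: (((NOT 1 XOR NOT 0) AND (1 OR 0)) IMPLIES ((0 AND 0) AND 0)) -> 0
  row 19 [10011]: (((NOT 1 XOR NOT 1) AND (1 OR 0)) IMPLIES ((0 AND 0) AND 1)) -> 1
  row 20 [10100]: (((NOT 0 XOR NOT 0) AND (0 OR 1)) IMPLIES ((1 AND 0) AND 0)) -> 1
  row 21 [10101]: (((NOT 0 XOR NOT 1) AND (0 OR 1)) IMPLIES ((1 AND 0) AND 1)) -> 0
  row 22 [10110]: (((NOT 1 XOR NOT 0) AND (1 OR 1)) IMPLIES ((1 AND 0) AND 0)) -> 0
  row 23 [10111]: (((NOT 1 XOR NOT 1) AND (1 OR 1)) IMPLIES ((1 AND 0) AND 1)) -> 1
  row 24 [11000]: (((NOT 0 XOR NOT 0) AND (0 OR 0)) IMPLIES ((0 AND 1) AND 0)) -> 1
  row 25 [11001]: (((NOT 0 XOR NOT 1) AND (0 OR 0)) IMPLIES ((0 AND 1) AND 1)) -> 1
  row 26 [11010]: (((NOT 1 XOR NOT 0) AND (1 OR 0)) IMPLIES ((0 AND 1) AND 0)) -> 0
  row 27 [11011]: (((NOT 1 XOR NOT 1) AND (1 OR 0)) IMPLIES ((0 AND 1) AND 1)) -> 1
  row 28 [11100]: (((NOT 0 XOR NOT 0) AND (0 OR 1)) IMPLIES ((1 AND 1) AND 0)) -> 1
  row 29 [11101]: (((NOT 0 XOR NOT 1) AND (0 OR 1)) IMPLIES ((1 AND 1) AND 1)) -> 1
  row 30 [11110]: (((NOT 1 XOR NOT 0) AND (1 OR 1)) IMPLIES ((1 AND 1) AND 0)) -> 0
  row 31 [11111]: (((NOT 1 XOR NOT 1) AND (1 OR 1)) IMPLIES ((1 AND 1) AND 1)) -> 1
Full result column, 4 rows per line (a,b,c fixed per line; d,e runs 00..11 left to right):
  rows 0-3 [a,b,c=000]: 1101  = hex D
  rows 4-7 [a,b,c=001]: 1001  = hex 9
  rows 8-11 [a,b,c=010]: 1101  = hex D
  rows 12-15 [a,b,c=011]: 1101  = hex D
  rows 16-19 [a,b,c=100]: 1101  = hex D
  rows 20-23 [a,b,c=101]: 1001  = hex 9
  rows 24-27 [a,b,c=110]: 1101  = hex D
  rows 28-31 [a,b,c=111]: 1101  = hex D
Output column (row 0 .. row 31) = 11011001110111011101100111011101
Output column grouped in 4s = 1101 1001 1101 1101 1101 1001 1101 1101 = 0xD9DDD9DD
Convert to decimal digit by digit (value = value*16 + digit):
  D -> 13
  13*16 + 9 = 217
  217*16 + 13 (D) = 3485
  3485*16 + 13 (D) = 55773
  55773*16 + 13 (D) = 892381
  892381*16 + 9 = 14278105
  14278105*16 + 13 (D) = 228449693
  228449693*16 + 13 (D) = 3655195101
Decimal = 3655195101

3655195101


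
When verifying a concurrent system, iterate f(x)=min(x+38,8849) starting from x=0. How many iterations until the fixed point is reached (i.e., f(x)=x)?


Step 1: x=0, cap=8849, increment=38
Step 2: x grows by 38 each step until capped at 8849; fixed point is x=8849
Step 3: iterations = ceil(8849/38) = 233

233


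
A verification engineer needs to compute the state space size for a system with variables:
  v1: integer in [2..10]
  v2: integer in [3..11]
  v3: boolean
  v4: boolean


State space = product of domain sizes of all variables.
Domain sizes:
  v1 (integer in [2..10]): 9
  v2 (integer in [3..11]): 9
  v3 (boolean): 2
  v4 (boolean): 2
Product = 9 * 9 * 2 * 2 = 324

324


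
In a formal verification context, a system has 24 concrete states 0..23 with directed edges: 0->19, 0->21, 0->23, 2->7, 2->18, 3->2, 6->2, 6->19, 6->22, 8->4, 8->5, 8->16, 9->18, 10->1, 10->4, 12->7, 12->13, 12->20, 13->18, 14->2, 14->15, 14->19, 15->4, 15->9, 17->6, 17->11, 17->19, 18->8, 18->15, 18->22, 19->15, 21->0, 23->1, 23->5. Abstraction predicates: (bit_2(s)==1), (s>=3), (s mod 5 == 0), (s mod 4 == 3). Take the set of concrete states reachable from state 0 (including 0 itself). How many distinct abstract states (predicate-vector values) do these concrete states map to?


BFS from 0:
Concrete reachable: {0, 1, 4, 5, 8, 9, 15, 16, 18, 19, 21, 22, 23}
Abstract via predicates (bit_2(s)==1), (s>=3), (s mod 5 == 0), (s mod 4 == 3):
  (0,0,0,0) <- {1}
  (0,0,1,0) <- {0}
  (0,1,0,0) <- {8, 9, 16, 18}
  (0,1,0,1) <- {19}
  (1,1,0,0) <- {4, 21, 22}
  (1,1,0,1) <- {23}
  (1,1,1,0) <- {5}
  (1,1,1,1) <- {15}
Distinct abstract states = 8

8


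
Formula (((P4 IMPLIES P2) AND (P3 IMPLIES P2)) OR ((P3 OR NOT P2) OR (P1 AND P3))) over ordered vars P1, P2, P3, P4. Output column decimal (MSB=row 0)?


Formula: (((P4 IMPLIES P2) AND (P3 IMPLIES P2)) OR ((P3 OR NOT P2) OR (P1 AND P3))) over P1, P2, P3, P4 (16 rows)
Evaluate each row (bits = P1,P2,P3,P4, MSB first):
  row 0 [0000]: (((0 IMPLIES 0) AND (0 IMPLIES 0)) OR ((0 OR NOT 0) OR (0 AND 0))) -> 1
  row 1 [0001]: (((1 IMPLIES 0) AND (0 IMPLIES 0)) OR ((0 OR NOT 0) OR (0 AND 0))) -> 1
  row 2 [0010]: (((0 IMPLIES 0) AND (1 IMPLIES 0)) OR ((1 OR NOT 0) OR (0 AND 1))) -> 1
  row 3 [0011]: (((1 IMPLIES 0) AND (1 IMPLIES 0)) OR ((1 OR NOT 0) OR (0 AND 1))) -> 1
  row 4 [0100]: (((0 IMPLIES 1) AND (0 IMPLIES 1)) OR ((0 OR NOT 1) OR (0 AND 0))) -> 1
  row 5 [0101]: (((1 IMPLIES 1) AND (0 IMPLIES 1)) OR ((0 OR NOT 1) OR (0 AND 0))) -> 1
  row 6 [0110]: (((0 IMPLIES 1) AND (1 IMPLIES 1)) OR ((1 OR NOT 1) OR (0 AND 1))) -> 1
  row 7 [0111]: (((1 IMPLIES 1) AND (1 IMPLIES 1)) OR ((1 OR NOT 1) OR (0 AND 1))) -> 1
  row 8 [1000]: (((0 IMPLIES 0) AND (0 IMPLIES 0)) OR ((0 OR NOT 0) OR (1 AND 0))) -> 1
  row 9 [1001]: (((1 IMPLIES 0) AND (0 IMPLIES 0)) OR ((0 OR NOT 0) OR (1 AND 0))) -> 1
  row 10 [1010]: (((0 IMPLIES 0) AND (1 IMPLIES 0)) OR ((1 OR NOT 0) OR (1 AND 1))) -> 1
  row 11 [1011]: (((1 IMPLIES 0) AND (1 IMPLIES 0)) OR ((1 OR NOT 0) OR (1 AND 1))) -> 1
  row 12 [1100]: (((0 IMPLIES 1) AND (0 IMPLIES 1)) OR ((0 OR NOT 1) OR (1 AND 0))) -> 1
  row 13 [1101]: (((1 IMPLIES 1) AND (0 IMPLIES 1)) OR ((0 OR NOT 1) OR (1 AND 0))) -> 1
  row 14 [1110]: (((0 IMPLIES 1) AND (1 IMPLIES 1)) OR ((1 OR NOT 1) OR (1 AND 1))) -> 1
  row 15 [1111]: (((1 IMPLIES 1) AND (1 IMPLIES 1)) OR ((1 OR NOT 1) OR (1 AND 1))) -> 1
Full result column, 4 rows per line (P1,P2 fixed per line; P3,P4 runs 00..11 left to right):
  rows 0-3 [P1,P2=00]: 1111  = hex F
  rows 4-7 [P1,P2=01]: 1111  = hex F
  rows 8-11 [P1,P2=10]: 1111  = hex F
  rows 12-15 [P1,P2=11]: 1111  = hex F
Output column (row 0 .. row 15) = 1111111111111111
Output column grouped in 4s = 1111 1111 1111 1111 = 0xFFFF
Convert to decimal digit by digit (value = value*16 + digit):
  F -> 15
  15*16 + 15 (F) = 255
  255*16 + 15 (F) = 4095
  4095*16 + 15 (F) = 65535
Decimal = 65535

65535
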